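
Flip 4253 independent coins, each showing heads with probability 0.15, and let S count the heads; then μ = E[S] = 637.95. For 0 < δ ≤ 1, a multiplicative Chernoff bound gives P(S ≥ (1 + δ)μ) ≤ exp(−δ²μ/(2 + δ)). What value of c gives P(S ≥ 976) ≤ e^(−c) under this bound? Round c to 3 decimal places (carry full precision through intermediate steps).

70.806

Write 976 = (1 + δ)μ, so δ = 976/637.95 − 1 = 0.5299005…
Then the exponent is δ²μ/(2 + δ) = (976 − μ)² / (μ·(2 + δ)) = 70.806284.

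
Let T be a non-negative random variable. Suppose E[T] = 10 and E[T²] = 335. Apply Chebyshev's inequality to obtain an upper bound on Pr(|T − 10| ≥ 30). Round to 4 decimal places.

Var(T) = E[T²] − (E[T])² = 335 − 100 = 235.
Chebyshev's inequality: Pr(|T − μ| ≥ t) ≤ Var(T)/t² = 235/900 = 0.2611.

0.2611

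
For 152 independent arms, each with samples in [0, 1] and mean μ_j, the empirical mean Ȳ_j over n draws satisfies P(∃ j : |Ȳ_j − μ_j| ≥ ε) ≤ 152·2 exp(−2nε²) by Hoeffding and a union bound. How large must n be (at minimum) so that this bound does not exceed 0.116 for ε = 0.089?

497

Need 2·152·exp(−2nε²) ≤ 0.116, i.e. exp(−2nε²) ≤ 0.116/304.
So 2nε² ≥ ln(304/0.116) = 7.871193.
Hence n ≥ 7.871193/(2·0.089²) = 496.856.
The smallest integer n is 497.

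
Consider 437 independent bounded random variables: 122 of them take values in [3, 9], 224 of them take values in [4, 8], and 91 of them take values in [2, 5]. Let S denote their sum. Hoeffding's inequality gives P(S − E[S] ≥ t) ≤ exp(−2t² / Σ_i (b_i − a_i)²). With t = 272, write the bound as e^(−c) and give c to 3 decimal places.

Σ(b_i − a_i)² = 122·6² + 224·4² + 91·3² = 8795.
c = 2t² / 8795 = 2·272² / 8795 = 16.8241.

16.824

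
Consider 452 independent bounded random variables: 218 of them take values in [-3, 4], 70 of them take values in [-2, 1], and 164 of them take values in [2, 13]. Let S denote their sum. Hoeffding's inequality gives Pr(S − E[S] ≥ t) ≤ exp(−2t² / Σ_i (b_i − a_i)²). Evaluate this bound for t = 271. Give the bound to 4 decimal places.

Σ(b_i − a_i)² = 218·7² + 70·3² + 164·11² = 31156.
Exponent = 2·271² / 31156 = 4.71440.
Bound = exp(−4.71440) = 0.00897.

0.0090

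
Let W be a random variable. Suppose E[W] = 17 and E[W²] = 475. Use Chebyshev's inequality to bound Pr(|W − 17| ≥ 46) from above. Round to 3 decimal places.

0.088

Var(W) = E[W²] − (E[W])² = 475 − 289 = 186.
Chebyshev's inequality: Pr(|W − μ| ≥ t) ≤ Var(W)/t² = 186/2116 = 0.0879.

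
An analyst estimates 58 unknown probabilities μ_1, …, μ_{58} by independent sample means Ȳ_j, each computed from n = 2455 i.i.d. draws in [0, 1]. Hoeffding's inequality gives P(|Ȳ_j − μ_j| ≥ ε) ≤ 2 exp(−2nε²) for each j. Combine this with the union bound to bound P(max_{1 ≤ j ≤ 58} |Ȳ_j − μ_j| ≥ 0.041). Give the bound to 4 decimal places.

Per-experiment Hoeffding bound: 2·exp(−2·2455·0.041²) = 2·exp(−8.25371) = 0.00052058.
Union bound over 58 events: 58·0.00052058 = 0.03019.

0.0302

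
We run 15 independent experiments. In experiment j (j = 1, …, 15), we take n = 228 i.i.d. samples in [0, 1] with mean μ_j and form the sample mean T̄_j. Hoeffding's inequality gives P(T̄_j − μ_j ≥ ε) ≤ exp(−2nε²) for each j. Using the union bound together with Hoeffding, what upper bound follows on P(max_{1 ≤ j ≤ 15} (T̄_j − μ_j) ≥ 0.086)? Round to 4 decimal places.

0.5145

Per-experiment Hoeffding bound: exp(−2·228·0.086²) = exp(−3.37258) = 0.034301.
Union bound over 15 events: 15·0.034301 = 0.51452.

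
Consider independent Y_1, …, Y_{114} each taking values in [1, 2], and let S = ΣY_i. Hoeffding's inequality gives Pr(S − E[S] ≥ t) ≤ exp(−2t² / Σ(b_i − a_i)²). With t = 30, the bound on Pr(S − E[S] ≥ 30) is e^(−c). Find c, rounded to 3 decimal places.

Σ(b_i − a_i)² = 114·(1)² = 114.
c = 2t²/114 = 2·30²/114 = 15.7895.

15.789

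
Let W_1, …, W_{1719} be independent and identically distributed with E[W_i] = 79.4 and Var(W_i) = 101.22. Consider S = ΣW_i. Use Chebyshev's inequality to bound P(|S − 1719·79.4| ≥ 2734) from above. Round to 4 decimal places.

Var(S) = n·Var(W_i) = 1719·101.22 = 173997.18.
Chebyshev: P(|S − 1719·79.4| ≥ 2734) ≤ Var(S)/2734² = 173997.18/7474756 = 0.0233.

0.0233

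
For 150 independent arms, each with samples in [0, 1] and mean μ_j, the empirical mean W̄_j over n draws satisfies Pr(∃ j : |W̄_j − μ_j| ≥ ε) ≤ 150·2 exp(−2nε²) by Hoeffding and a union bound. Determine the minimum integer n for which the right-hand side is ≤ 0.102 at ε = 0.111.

325

Need 2·150·exp(−2nε²) ≤ 0.102, i.e. exp(−2nε²) ≤ 0.102/300.
So 2nε² ≥ ln(300/0.102) = 7.986565.
Hence n ≥ 7.986565/(2·0.111²) = 324.104.
The smallest integer n is 325.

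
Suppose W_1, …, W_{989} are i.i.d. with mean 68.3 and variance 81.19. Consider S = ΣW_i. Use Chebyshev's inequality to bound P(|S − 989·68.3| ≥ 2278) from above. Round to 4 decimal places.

0.0155

Var(S) = n·Var(W_i) = 989·81.19 = 80296.91.
Chebyshev: P(|S − 989·68.3| ≥ 2278) ≤ Var(S)/2278² = 80296.91/5189284 = 0.0155.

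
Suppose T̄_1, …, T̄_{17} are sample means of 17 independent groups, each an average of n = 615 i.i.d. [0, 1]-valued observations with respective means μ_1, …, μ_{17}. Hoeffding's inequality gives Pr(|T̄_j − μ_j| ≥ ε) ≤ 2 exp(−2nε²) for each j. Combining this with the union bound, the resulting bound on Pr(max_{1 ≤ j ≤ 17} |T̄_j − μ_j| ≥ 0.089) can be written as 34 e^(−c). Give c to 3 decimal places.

Union bound over the 17 events: Pr(max_{1 ≤ j ≤ 17} |T̄_j − μ_j| ≥ 0.089) ≤ 17·2·exp(−2nε²) = 34 exp(−2·615·0.089²).
So c = 2·615·0.089² = 9.7428.

9.743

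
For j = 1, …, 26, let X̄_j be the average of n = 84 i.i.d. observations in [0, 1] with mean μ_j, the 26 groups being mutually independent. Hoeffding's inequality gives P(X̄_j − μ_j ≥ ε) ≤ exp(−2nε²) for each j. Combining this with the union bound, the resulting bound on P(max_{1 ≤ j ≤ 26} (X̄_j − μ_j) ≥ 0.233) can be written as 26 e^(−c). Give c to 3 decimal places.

9.121

Union bound over the 26 events: P(max_{1 ≤ j ≤ 26} (X̄_j − μ_j) ≥ 0.233) ≤ 26·exp(−2nε²) = 26 exp(−2·84·0.233²).
So c = 2·84·0.233² = 9.1206.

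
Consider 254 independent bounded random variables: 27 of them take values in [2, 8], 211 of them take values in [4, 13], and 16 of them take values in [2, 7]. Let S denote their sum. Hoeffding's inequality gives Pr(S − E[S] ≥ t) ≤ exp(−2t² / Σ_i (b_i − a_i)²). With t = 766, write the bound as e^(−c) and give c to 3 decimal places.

Σ(b_i − a_i)² = 27·6² + 211·9² + 16·5² = 18463.
c = 2t² / 18463 = 2·766² / 18463 = 63.5602.

63.560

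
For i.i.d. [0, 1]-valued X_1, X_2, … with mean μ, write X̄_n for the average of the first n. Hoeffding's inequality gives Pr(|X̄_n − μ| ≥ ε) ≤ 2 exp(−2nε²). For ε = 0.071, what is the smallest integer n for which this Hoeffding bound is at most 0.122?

Require 2·exp(−2nε²) ≤ 0.122, i.e. 2nε² ≥ ln(2/0.122) = 2.796881.
So n ≥ 2.796881 / (2·0.071²) = 277.413.
The smallest integer n is 278.

278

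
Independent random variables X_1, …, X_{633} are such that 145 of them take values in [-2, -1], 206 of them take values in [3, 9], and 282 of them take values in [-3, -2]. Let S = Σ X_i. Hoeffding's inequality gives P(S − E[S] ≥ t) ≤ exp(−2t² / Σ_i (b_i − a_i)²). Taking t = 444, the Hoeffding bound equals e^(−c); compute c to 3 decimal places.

50.271

Σ(b_i − a_i)² = 145·1² + 206·6² + 282·1² = 7843.
c = 2t² / 7843 = 2·444² / 7843 = 50.2706.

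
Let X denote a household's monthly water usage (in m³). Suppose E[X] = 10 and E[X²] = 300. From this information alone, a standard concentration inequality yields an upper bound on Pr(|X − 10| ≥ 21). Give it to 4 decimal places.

The first two moments determine the variance, so Chebyshev's inequality is the sharpest standard bound available.
Var(X) = E[X²] − (E[X])² = 300 − 100 = 200.
Chebyshev's inequality: Pr(|X − μ| ≥ t) ≤ Var(X)/t² = 200/441 = 0.4535.

0.4535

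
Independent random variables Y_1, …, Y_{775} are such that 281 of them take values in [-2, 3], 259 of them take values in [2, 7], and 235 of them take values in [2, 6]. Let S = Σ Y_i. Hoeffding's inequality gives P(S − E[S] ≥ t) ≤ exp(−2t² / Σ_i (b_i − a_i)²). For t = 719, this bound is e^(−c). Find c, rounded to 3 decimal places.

59.903

Σ(b_i − a_i)² = 281·5² + 259·5² + 235·4² = 17260.
c = 2t² / 17260 = 2·719² / 17260 = 59.9028.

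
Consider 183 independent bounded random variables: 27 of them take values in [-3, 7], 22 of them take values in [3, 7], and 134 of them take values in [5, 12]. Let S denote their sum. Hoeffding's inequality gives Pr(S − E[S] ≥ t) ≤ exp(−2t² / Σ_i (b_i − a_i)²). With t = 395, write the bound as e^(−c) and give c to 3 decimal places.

Σ(b_i − a_i)² = 27·10² + 22·4² + 134·7² = 9618.
c = 2t² / 9618 = 2·395² / 9618 = 32.4444.

32.444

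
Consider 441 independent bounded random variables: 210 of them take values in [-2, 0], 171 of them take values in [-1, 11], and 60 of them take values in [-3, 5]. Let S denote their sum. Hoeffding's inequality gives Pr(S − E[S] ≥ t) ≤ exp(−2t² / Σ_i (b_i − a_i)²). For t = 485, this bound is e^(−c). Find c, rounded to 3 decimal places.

Σ(b_i − a_i)² = 210·2² + 171·12² + 60·8² = 29304.
c = 2t² / 29304 = 2·485² / 29304 = 16.0541.

16.054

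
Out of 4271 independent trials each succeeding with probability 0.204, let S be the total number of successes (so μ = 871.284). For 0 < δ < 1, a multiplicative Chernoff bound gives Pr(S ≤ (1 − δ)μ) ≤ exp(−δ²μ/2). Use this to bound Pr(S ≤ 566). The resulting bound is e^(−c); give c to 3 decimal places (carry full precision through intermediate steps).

Write 566 = (1 − δ)μ, so δ = 1 − 566/871.284 = 0.350384…
Then the exponent is δ²μ/2 = (μ − 566)²/(2μ) = 53.483319.

53.483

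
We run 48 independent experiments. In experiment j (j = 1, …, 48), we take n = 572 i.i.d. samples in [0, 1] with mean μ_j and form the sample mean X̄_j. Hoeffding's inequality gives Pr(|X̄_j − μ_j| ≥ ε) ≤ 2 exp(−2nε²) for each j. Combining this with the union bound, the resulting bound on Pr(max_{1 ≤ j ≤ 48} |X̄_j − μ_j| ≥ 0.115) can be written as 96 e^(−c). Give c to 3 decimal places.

Union bound over the 48 events: Pr(max_{1 ≤ j ≤ 48} |X̄_j − μ_j| ≥ 0.115) ≤ 48·2·exp(−2nε²) = 96 exp(−2·572·0.115²).
So c = 2·572·0.115² = 15.1294.

15.129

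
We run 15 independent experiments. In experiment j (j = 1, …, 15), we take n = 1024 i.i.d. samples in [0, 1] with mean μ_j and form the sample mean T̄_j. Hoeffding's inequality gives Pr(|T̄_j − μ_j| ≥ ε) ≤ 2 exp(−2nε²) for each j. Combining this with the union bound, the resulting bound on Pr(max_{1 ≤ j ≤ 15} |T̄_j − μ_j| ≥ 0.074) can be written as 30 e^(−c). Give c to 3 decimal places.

11.215

Union bound over the 15 events: Pr(max_{1 ≤ j ≤ 15} |T̄_j − μ_j| ≥ 0.074) ≤ 15·2·exp(−2nε²) = 30 exp(−2·1024·0.074²).
So c = 2·1024·0.074² = 11.2148.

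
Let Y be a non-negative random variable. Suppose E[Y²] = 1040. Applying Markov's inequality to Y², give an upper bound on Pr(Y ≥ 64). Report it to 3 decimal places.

Since Y ≥ 0, the event {Y ≥ 64} is the same as {Y² ≥ 4096}.
Markov's inequality applied to Y² gives Pr(Y² ≥ 4096) ≤ E[Y²]/4096 = 1040/4096 = 0.2539.

0.254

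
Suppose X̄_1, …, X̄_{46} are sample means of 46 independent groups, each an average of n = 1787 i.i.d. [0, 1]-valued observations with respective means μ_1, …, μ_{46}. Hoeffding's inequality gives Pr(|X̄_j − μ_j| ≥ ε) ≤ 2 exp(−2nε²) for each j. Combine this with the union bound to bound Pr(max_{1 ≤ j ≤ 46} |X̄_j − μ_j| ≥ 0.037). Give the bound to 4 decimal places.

0.6900

Per-experiment Hoeffding bound: 2·exp(−2·1787·0.037²) = 2·exp(−4.89281) = 0.015001.
Union bound over 46 events: 46·0.015001 = 0.69003.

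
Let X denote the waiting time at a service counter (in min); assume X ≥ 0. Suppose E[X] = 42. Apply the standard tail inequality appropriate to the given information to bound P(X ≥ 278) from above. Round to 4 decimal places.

0.1511

Only the mean of a non-negative variable is known, so Markov's inequality is the applicable tail bound.
Markov's inequality: for a non-negative random variable, P(X ≥ a) ≤ E[X]/a.
Here E[X] = 42 and a = 278, so the bound is 42/278 = 0.1511.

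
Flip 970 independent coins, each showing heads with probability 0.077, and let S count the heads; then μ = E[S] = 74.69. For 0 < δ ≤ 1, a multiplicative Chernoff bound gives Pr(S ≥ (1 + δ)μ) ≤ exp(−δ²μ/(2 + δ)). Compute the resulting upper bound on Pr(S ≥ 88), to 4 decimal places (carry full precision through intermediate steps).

Write 88 = (1 + δ)μ, so δ = 88/74.69 − 1 = 0.1782032…
Then the exponent is δ²μ/(2 + δ) = (88 − μ)² / (μ·(2 + δ)) = 1.088918.
Bound = exp(−1.088918) = 0.33658.

0.3366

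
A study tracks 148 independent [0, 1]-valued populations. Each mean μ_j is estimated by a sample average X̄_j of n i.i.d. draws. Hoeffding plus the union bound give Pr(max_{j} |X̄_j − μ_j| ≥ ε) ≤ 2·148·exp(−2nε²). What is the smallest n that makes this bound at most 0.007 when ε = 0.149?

240

Need 2·148·exp(−2nε²) ≤ 0.007, i.e. exp(−2nε²) ≤ 0.007/296.
So 2nε² ≥ ln(296/0.007) = 10.652205.
Hence n ≥ 10.652205/(2·0.149²) = 239.904.
The smallest integer n is 240.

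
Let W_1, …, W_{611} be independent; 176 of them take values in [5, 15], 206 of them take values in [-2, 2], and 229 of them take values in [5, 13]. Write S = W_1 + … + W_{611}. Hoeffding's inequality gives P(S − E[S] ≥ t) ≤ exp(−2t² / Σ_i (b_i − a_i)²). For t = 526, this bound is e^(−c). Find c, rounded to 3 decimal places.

Σ(b_i − a_i)² = 176·10² + 206·4² + 229·8² = 35552.
c = 2t² / 35552 = 2·526² / 35552 = 15.5646.

15.565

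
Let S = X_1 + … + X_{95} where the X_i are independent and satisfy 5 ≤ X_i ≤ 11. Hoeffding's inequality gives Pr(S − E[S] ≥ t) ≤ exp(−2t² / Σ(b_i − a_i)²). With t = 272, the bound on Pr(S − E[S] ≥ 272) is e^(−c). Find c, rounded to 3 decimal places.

Σ(b_i − a_i)² = 95·(6)² = 3420.
c = 2t²/3420 = 2·272²/3420 = 43.2655.

43.265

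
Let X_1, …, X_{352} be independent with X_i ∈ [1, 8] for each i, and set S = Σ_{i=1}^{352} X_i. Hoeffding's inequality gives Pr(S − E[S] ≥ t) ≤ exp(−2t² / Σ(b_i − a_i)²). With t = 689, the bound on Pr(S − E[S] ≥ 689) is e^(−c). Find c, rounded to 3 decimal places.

Σ(b_i − a_i)² = 352·(7)² = 17248.
c = 2t²/17248 = 2·689²/17248 = 55.0465.

55.046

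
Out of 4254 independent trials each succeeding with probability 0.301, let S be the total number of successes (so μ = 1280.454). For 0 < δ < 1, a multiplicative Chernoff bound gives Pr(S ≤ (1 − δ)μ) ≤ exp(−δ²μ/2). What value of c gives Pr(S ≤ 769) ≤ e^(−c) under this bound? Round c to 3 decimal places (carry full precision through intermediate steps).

Write 769 = (1 − δ)μ, so δ = 1 − 769/1280.454 = 0.3994318…
Then the exponent is δ²μ/2 = (μ − 769)²/(2μ) = 102.145487.

102.145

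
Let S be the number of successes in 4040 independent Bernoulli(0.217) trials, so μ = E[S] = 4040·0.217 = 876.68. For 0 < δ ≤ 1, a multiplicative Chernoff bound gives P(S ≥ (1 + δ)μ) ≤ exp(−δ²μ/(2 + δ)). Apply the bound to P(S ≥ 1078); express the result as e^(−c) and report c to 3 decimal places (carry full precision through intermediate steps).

Write 1078 = (1 + δ)μ, so δ = 1078/876.68 − 1 = 0.2296391…
Then the exponent is δ²μ/(2 + δ) = (1078 − μ)² / (μ·(2 + δ)) = 20.734720.

20.735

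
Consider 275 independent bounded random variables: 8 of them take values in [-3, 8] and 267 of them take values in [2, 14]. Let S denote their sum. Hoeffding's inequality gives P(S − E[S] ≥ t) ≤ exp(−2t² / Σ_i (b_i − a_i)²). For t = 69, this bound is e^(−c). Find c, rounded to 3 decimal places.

Σ(b_i − a_i)² = 8·11² + 267·12² = 39416.
c = 2t² / 39416 = 2·69² / 39416 = 0.2416.

0.242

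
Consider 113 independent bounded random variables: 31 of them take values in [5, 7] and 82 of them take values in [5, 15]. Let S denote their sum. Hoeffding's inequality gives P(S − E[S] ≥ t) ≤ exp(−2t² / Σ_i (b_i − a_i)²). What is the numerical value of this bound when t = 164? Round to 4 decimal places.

0.0016

Σ(b_i − a_i)² = 31·2² + 82·10² = 8324.
Exponent = 2·164² / 8324 = 6.46228.
Bound = exp(−6.46228) = 0.00156.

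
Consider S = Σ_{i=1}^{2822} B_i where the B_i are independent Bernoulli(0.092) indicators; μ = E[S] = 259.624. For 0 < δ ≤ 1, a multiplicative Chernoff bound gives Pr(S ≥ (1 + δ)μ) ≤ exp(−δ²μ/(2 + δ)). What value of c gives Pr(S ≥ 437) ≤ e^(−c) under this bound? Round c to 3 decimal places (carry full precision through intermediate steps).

45.164

Write 437 = (1 + δ)μ, so δ = 437/259.624 − 1 = 0.6832034…
Then the exponent is δ²μ/(2 + δ) = (437 − μ)² / (μ·(2 + δ)) = 45.163884.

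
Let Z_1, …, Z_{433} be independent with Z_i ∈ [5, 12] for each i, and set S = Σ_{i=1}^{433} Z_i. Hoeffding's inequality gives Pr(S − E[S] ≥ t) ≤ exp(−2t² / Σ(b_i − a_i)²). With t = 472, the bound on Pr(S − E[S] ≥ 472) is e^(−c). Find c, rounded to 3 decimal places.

Σ(b_i − a_i)² = 433·(7)² = 21217.
c = 2t²/21217 = 2·472²/21217 = 21.0005.

21.001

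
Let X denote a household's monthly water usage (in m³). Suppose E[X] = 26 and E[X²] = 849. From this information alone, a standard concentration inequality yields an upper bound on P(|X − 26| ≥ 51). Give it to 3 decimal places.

0.067

The first two moments determine the variance, so Chebyshev's inequality is the sharpest standard bound available.
Var(X) = E[X²] − (E[X])² = 849 − 676 = 173.
Chebyshev's inequality: P(|X − μ| ≥ t) ≤ Var(X)/t² = 173/2601 = 0.0665.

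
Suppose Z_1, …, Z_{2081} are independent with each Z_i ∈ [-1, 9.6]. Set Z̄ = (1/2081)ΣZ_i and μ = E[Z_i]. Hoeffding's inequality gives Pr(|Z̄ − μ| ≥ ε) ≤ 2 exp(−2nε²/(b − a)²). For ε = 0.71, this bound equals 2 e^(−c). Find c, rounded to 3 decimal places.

18.673

c = 2nε²/(b − a)² = 2·2081·0.71² / 10.6² = 18.6727.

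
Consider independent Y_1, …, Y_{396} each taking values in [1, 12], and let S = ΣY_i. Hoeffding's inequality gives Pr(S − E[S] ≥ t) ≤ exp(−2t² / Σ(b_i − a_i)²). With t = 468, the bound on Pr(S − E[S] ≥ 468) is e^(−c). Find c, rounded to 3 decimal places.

Σ(b_i − a_i)² = 396·(11)² = 47916.
c = 2t²/47916 = 2·468²/47916 = 9.1420.

9.142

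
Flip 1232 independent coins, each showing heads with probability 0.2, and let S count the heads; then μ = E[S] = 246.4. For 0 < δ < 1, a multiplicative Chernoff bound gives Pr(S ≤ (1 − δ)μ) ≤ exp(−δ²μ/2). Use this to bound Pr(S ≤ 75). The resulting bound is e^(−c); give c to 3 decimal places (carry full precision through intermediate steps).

59.614

Write 75 = (1 − δ)μ, so δ = 1 − 75/246.4 = 0.6956169…
Then the exponent is δ²μ/2 = (μ − 75)²/(2μ) = 59.614367.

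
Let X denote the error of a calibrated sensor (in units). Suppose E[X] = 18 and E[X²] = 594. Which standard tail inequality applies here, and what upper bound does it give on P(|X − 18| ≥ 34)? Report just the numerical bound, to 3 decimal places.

0.234

The first two moments determine the variance, so Chebyshev's inequality is the sharpest standard bound available.
Var(X) = E[X²] − (E[X])² = 594 − 324 = 270.
Chebyshev's inequality: P(|X − μ| ≥ t) ≤ Var(X)/t² = 270/1156 = 0.2336.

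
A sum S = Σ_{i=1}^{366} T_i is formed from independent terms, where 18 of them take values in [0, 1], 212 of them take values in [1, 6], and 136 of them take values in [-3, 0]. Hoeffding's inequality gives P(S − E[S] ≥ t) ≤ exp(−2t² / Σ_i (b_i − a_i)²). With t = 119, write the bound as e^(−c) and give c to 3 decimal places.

4.329

Σ(b_i − a_i)² = 18·1² + 212·5² + 136·3² = 6542.
c = 2t² / 6542 = 2·119² / 6542 = 4.3293.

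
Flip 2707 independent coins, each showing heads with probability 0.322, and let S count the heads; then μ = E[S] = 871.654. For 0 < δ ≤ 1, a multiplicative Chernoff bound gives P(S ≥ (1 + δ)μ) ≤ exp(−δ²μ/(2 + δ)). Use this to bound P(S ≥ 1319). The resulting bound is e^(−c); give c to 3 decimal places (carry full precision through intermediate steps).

Write 1319 = (1 + δ)μ, so δ = 1319/871.654 − 1 = 0.5132151…
Then the exponent is δ²μ/(2 + δ) = (1319 − μ)² / (μ·(2 + δ)) = 91.351005.

91.351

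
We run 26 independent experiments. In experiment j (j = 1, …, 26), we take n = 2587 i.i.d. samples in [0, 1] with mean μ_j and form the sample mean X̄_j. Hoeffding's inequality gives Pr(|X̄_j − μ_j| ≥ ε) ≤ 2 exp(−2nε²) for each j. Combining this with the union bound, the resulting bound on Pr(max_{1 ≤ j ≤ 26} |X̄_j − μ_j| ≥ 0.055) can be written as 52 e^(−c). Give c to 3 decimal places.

15.651

Union bound over the 26 events: Pr(max_{1 ≤ j ≤ 26} |X̄_j − μ_j| ≥ 0.055) ≤ 26·2·exp(−2nε²) = 52 exp(−2·2587·0.055²).
So c = 2·2587·0.055² = 15.6514.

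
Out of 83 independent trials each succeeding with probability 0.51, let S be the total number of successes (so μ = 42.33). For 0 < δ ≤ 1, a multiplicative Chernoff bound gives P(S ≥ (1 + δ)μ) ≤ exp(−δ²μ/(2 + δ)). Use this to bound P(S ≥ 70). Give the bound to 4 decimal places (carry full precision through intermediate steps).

Write 70 = (1 + δ)μ, so δ = 70/42.33 − 1 = 0.6536735…
Then the exponent is δ²μ/(2 + δ) = (70 − μ)² / (μ·(2 + δ)) = 6.815890.
Bound = exp(−6.815890) = 0.00110.

0.0011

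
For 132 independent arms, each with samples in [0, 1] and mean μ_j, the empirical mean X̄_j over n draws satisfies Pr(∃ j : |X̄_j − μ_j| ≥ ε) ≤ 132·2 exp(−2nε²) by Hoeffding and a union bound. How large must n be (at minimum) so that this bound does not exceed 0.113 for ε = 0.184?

Need 2·132·exp(−2nε²) ≤ 0.113, i.e. exp(−2nε²) ≤ 0.113/264.
So 2nε² ≥ ln(264/0.113) = 7.756317.
Hence n ≥ 7.756317/(2·0.184²) = 114.549.
The smallest integer n is 115.

115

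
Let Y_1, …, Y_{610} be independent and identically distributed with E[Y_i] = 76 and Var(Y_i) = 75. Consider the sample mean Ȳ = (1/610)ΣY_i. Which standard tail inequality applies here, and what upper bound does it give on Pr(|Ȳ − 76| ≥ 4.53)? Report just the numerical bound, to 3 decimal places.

With mean and variance of each term known, Chebyshev's inequality bounds the deviation of the sum (or sample mean).
Var(Ȳ) = Var(Y_i)/n = 75/610 = 0.12295.
Chebyshev: Pr(|Ȳ − 76| ≥ 4.53) ≤ Var(Ȳ)/(4.53)² = 75/(610·4.53²) = 0.0060.

0.006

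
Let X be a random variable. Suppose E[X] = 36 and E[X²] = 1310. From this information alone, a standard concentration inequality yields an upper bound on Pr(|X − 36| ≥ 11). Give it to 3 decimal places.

The first two moments determine the variance, so Chebyshev's inequality is the sharpest standard bound available.
Var(X) = E[X²] − (E[X])² = 1310 − 1296 = 14.
Chebyshev's inequality: Pr(|X − μ| ≥ t) ≤ Var(X)/t² = 14/121 = 0.1157.

0.116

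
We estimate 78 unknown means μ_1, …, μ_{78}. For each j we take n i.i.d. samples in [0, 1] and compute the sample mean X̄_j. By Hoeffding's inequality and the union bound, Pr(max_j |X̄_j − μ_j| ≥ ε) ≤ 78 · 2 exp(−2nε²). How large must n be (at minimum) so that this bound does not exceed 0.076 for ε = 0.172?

Need 2·78·exp(−2nε²) ≤ 0.076, i.e. exp(−2nε²) ≤ 0.076/156.
So 2nε² ≥ ln(156/0.076) = 7.626878.
Hence n ≥ 7.626878/(2·0.172²) = 128.902.
The smallest integer n is 129.

129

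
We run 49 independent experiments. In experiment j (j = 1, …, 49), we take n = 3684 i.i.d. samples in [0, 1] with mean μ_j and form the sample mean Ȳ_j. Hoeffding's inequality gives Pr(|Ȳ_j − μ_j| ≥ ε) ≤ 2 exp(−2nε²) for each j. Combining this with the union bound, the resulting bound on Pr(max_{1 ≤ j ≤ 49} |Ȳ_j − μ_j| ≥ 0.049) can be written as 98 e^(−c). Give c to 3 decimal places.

Union bound over the 49 events: Pr(max_{1 ≤ j ≤ 49} |Ȳ_j − μ_j| ≥ 0.049) ≤ 49·2·exp(−2nε²) = 98 exp(−2·3684·0.049²).
So c = 2·3684·0.049² = 17.6906.

17.691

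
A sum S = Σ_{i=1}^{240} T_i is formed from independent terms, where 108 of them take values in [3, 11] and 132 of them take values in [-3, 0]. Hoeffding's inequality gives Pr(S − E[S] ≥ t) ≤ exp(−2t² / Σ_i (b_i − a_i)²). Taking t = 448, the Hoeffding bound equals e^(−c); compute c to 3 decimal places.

Σ(b_i − a_i)² = 108·8² + 132·3² = 8100.
c = 2t² / 8100 = 2·448² / 8100 = 49.5565.

49.557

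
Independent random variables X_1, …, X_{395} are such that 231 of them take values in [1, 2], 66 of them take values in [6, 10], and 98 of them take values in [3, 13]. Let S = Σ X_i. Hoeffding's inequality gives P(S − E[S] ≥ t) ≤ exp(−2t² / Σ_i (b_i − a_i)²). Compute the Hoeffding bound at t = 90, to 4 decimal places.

0.2320

Σ(b_i − a_i)² = 231·1² + 66·4² + 98·10² = 11087.
Exponent = 2·90² / 11087 = 1.46117.
Bound = exp(−1.46117) = 0.23196.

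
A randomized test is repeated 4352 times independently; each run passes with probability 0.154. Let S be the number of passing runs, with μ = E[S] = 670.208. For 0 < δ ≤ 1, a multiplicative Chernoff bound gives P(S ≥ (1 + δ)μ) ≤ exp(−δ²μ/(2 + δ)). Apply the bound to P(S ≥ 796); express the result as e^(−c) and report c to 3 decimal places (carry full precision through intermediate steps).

Write 796 = (1 + δ)μ, so δ = 796/670.208 − 1 = 0.187691…
Then the exponent is δ²μ/(2 + δ) = (796 − μ)² / (μ·(2 + δ)) = 10.792212.

10.792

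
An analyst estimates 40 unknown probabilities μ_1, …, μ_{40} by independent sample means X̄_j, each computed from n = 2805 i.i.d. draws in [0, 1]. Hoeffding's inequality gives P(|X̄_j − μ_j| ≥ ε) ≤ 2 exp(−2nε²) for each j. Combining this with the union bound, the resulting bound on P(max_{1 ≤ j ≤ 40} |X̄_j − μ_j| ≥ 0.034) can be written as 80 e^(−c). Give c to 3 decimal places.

Union bound over the 40 events: P(max_{1 ≤ j ≤ 40} |X̄_j − μ_j| ≥ 0.034) ≤ 40·2·exp(−2nε²) = 80 exp(−2·2805·0.034²).
So c = 2·2805·0.034² = 6.4852.

6.485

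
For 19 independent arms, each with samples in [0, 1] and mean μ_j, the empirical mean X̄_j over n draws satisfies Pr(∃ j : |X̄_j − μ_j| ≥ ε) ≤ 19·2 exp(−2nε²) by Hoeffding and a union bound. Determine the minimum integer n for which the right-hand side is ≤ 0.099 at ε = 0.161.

115

Need 2·19·exp(−2nε²) ≤ 0.099, i.e. exp(−2nε²) ≤ 0.099/38.
So 2nε² ≥ ln(38/0.099) = 5.950222.
Hence n ≥ 5.950222/(2·0.161²) = 114.776.
The smallest integer n is 115.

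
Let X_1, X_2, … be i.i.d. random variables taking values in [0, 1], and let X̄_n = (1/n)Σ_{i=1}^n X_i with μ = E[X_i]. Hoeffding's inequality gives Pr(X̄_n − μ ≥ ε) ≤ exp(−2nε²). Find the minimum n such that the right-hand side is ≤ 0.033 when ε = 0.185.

Require exp(−2nε²) ≤ 0.033, i.e. 2nε² ≥ ln(1/0.033) = 3.411248.
So n ≥ 3.411248 / (2·0.185²) = 49.836.
The smallest integer n is 50.

50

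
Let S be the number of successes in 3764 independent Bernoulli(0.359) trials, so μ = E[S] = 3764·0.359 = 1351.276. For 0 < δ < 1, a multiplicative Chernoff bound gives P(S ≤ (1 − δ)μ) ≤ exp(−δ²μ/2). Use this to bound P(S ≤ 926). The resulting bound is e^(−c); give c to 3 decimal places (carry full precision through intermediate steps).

66.922

Write 926 = (1 − δ)μ, so δ = 1 − 926/1351.276 = 0.3147218…
Then the exponent is δ²μ/2 = (μ − 926)²/(2μ) = 66.921812.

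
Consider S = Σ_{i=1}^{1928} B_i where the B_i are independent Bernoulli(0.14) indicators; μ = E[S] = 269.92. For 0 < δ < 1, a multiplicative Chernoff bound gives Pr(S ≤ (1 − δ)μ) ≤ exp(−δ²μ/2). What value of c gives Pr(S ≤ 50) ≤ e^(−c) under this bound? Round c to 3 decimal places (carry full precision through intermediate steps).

89.591

Write 50 = (1 − δ)μ, so δ = 1 − 50/269.92 = 0.8147599…
Then the exponent is δ²μ/2 = (μ − 50)²/(2μ) = 89.591002.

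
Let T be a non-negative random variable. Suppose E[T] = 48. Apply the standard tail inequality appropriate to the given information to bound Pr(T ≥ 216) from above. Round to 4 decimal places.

0.2222

Only the mean of a non-negative variable is known, so Markov's inequality is the applicable tail bound.
Markov's inequality: for a non-negative random variable, Pr(T ≥ a) ≤ E[T]/a.
Here E[T] = 48 and a = 216, so the bound is 48/216 = 0.2222.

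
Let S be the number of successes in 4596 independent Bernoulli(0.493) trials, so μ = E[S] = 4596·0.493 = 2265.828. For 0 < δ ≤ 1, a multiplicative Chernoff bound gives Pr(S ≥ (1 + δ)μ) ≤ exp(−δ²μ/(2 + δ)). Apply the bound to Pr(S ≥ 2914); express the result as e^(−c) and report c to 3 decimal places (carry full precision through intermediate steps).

81.108

Write 2914 = (1 + δ)μ, so δ = 2914/2265.828 − 1 = 0.2860641…
Then the exponent is δ²μ/(2 + δ) = (2914 − μ)² / (μ·(2 + δ)) = 81.108280.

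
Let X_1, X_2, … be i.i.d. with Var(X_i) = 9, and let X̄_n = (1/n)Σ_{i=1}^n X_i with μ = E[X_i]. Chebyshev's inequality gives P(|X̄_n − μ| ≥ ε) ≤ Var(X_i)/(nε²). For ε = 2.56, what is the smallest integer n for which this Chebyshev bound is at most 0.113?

Require 9/(n·2.56²) ≤ 0.113, i.e. n ≥ 9/(0.113·2.56²) = 12.153.
The smallest integer n is 13.

13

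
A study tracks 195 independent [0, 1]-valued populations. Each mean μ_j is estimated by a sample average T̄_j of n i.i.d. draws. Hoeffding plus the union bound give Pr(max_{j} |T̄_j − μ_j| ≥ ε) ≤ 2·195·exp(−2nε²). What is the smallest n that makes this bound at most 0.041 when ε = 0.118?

Need 2·195·exp(−2nε²) ≤ 0.041, i.e. exp(−2nε²) ≤ 0.041/390.
So 2nε² ≥ ln(390/0.041) = 9.160330.
Hence n ≥ 9.160330/(2·0.118²) = 328.940.
The smallest integer n is 329.

329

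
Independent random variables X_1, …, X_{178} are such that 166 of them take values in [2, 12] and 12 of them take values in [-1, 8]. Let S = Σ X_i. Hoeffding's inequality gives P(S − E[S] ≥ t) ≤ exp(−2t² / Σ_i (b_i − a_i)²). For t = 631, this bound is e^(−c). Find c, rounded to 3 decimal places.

Σ(b_i − a_i)² = 166·10² + 12·9² = 17572.
c = 2t² / 17572 = 2·631² / 17572 = 45.3177.

45.318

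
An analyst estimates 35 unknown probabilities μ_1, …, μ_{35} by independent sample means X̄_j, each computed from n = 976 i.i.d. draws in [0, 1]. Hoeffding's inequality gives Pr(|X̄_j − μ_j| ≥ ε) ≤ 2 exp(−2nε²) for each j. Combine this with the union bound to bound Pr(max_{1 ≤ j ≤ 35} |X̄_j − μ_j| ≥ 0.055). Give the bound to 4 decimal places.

Per-experiment Hoeffding bound: 2·exp(−2·976·0.055²) = 2·exp(−5.90480) = 0.0054527.
Union bound over 35 events: 35·0.0054527 = 0.19084.

0.1908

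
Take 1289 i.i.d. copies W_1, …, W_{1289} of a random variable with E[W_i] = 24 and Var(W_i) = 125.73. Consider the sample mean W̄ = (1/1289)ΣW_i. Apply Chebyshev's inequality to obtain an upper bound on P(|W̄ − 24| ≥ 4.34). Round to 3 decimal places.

0.005

Var(W̄) = Var(W_i)/n = 125.73/1289 = 0.097541.
Chebyshev: P(|W̄ − 24| ≥ 4.34) ≤ Var(W̄)/(4.34)² = 125.73/(1289·4.34²) = 0.0052.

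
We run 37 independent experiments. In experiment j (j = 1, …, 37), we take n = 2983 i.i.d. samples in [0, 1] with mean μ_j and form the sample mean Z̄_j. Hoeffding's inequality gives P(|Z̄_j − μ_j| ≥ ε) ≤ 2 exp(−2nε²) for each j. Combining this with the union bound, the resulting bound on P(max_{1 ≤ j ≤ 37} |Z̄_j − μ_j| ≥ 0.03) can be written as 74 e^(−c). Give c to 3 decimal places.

Union bound over the 37 events: P(max_{1 ≤ j ≤ 37} |Z̄_j − μ_j| ≥ 0.03) ≤ 37·2·exp(−2nε²) = 74 exp(−2·2983·0.03²).
So c = 2·2983·0.03² = 5.3694.

5.369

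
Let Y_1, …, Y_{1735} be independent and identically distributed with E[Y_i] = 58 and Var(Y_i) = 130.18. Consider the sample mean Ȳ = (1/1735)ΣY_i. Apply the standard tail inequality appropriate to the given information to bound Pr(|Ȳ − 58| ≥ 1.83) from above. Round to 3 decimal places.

0.022

With mean and variance of each term known, Chebyshev's inequality bounds the deviation of the sum (or sample mean).
Var(Ȳ) = Var(Y_i)/n = 130.18/1735 = 0.075032.
Chebyshev: Pr(|Ȳ − 58| ≥ 1.83) ≤ Var(Ȳ)/(1.83)² = 130.18/(1735·1.83²) = 0.0224.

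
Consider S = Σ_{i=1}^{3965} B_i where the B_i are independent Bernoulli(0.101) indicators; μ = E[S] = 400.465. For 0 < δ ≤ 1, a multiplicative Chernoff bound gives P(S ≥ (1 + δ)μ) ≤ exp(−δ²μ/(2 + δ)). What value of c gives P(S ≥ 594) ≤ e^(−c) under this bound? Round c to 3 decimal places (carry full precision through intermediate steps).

37.664

Write 594 = (1 + δ)μ, so δ = 594/400.465 − 1 = 0.4832757…
Then the exponent is δ²μ/(2 + δ) = (594 − μ)² / (μ·(2 + δ)) = 37.664268.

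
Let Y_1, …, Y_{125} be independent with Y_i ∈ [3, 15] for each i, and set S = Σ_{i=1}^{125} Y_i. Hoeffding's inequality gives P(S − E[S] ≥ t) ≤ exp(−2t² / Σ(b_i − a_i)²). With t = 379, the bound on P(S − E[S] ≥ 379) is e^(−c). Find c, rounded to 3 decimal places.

15.960

Σ(b_i − a_i)² = 125·(12)² = 18000.
c = 2t²/18000 = 2·379²/18000 = 15.9601.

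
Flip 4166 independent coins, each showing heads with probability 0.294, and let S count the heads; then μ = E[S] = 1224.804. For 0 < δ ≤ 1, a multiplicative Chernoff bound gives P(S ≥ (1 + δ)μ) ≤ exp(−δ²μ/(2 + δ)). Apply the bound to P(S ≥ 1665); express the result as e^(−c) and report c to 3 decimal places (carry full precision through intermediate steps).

Write 1665 = (1 + δ)μ, so δ = 1665/1224.804 − 1 = 0.3594012…
Then the exponent is δ²μ/(2 + δ) = (1665 − μ)² / (μ·(2 + δ)) = 67.053862.

67.054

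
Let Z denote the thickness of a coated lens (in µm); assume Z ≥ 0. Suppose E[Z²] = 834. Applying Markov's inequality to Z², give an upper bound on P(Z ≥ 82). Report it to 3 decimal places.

Since Z ≥ 0, the event {Z ≥ 82} is the same as {Z² ≥ 6724}.
Markov's inequality applied to Z² gives P(Z² ≥ 6724) ≤ E[Z²]/6724 = 834/6724 = 0.1240.

0.124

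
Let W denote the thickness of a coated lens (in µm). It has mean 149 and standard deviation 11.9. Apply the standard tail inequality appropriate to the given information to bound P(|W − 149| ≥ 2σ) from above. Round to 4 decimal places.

Mean and variance are known, so Chebyshev's inequality applies.
Chebyshev: P(|W − μ| ≥ t) ≤ Var(W)/t².
Var(W) = σ² = 11.9² = 141.61.
t = 2·11.9 = 23.8.
Bound = 141.61 / 566.44 = 0.2500.

0.2500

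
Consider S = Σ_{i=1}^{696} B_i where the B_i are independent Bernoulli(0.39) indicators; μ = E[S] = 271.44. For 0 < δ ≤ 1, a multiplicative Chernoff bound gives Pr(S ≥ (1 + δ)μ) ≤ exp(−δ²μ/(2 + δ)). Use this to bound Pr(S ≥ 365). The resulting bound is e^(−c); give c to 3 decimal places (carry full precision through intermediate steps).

Write 365 = (1 + δ)μ, so δ = 365/271.44 − 1 = 0.3446802…
Then the exponent is δ²μ/(2 + δ) = (365 − μ)² / (μ·(2 + δ)) = 13.753808.

13.754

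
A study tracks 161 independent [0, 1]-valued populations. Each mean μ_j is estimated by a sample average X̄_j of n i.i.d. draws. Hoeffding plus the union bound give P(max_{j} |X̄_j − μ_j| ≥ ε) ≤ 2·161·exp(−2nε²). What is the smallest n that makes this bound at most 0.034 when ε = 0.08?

716

Need 2·161·exp(−2nε²) ≤ 0.034, i.e. exp(−2nε²) ≤ 0.034/322.
So 2nε² ≥ ln(322/0.034) = 9.155946.
Hence n ≥ 9.155946/(2·0.08²) = 715.308.
The smallest integer n is 716.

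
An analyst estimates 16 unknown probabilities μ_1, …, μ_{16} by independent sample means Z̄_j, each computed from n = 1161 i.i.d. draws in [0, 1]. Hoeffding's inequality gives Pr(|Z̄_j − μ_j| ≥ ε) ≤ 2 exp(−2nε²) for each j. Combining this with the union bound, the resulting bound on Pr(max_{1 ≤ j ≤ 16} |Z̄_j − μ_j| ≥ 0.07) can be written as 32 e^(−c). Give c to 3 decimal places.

Union bound over the 16 events: Pr(max_{1 ≤ j ≤ 16} |Z̄_j − μ_j| ≥ 0.07) ≤ 16·2·exp(−2nε²) = 32 exp(−2·1161·0.07²).
So c = 2·1161·0.07² = 11.3778.

11.378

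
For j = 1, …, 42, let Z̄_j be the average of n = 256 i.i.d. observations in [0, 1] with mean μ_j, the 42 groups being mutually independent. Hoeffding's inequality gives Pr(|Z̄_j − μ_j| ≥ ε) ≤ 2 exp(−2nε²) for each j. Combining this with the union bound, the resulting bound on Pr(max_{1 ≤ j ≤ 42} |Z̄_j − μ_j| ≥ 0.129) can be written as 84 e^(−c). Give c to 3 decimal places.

8.520

Union bound over the 42 events: Pr(max_{1 ≤ j ≤ 42} |Z̄_j − μ_j| ≥ 0.129) ≤ 42·2·exp(−2nε²) = 84 exp(−2·256·0.129²).
So c = 2·256·0.129² = 8.5202.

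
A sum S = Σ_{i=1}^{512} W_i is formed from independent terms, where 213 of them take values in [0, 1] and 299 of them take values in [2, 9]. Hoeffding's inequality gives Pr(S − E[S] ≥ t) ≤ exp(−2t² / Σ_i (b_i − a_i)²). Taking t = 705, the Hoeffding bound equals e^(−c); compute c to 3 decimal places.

Σ(b_i − a_i)² = 213·1² + 299·7² = 14864.
c = 2t² / 14864 = 2·705² / 14864 = 66.8763.

66.876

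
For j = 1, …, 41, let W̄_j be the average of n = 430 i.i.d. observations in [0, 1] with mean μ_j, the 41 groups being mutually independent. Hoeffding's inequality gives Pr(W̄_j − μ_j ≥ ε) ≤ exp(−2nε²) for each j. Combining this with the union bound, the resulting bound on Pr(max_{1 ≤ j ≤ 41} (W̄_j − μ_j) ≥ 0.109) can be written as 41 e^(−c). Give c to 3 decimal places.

10.218

Union bound over the 41 events: Pr(max_{1 ≤ j ≤ 41} (W̄_j − μ_j) ≥ 0.109) ≤ 41·exp(−2nε²) = 41 exp(−2·430·0.109²).
So c = 2·430·0.109² = 10.2177.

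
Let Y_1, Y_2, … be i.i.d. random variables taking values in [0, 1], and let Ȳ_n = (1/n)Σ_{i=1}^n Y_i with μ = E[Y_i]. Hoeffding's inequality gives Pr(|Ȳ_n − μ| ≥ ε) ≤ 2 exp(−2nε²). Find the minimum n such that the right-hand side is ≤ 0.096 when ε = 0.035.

1240

Require 2·exp(−2nε²) ≤ 0.096, i.e. 2nε² ≥ ln(2/0.096) = 3.036554.
So n ≥ 3.036554 / (2·0.035²) = 1239.410.
The smallest integer n is 1240.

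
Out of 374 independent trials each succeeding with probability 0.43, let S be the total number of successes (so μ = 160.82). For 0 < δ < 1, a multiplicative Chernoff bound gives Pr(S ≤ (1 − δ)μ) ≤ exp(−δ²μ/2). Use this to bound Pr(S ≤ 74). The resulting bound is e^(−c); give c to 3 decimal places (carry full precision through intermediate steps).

23.435

Write 74 = (1 − δ)μ, so δ = 1 − 74/160.82 = 0.5398582…
Then the exponent is δ²μ/2 = (μ − 74)²/(2μ) = 23.435246.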